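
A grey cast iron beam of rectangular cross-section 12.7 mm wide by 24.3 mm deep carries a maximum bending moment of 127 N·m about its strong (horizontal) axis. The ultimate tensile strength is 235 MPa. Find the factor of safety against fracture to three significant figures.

Section modulus S = bh²/6 = 12.7×24.3²/6 = 1250 mm³.
σ = M/S = 127000/1250 = 101.6 MPa.
n = 235/101.6 = 2.313.

n = 2.31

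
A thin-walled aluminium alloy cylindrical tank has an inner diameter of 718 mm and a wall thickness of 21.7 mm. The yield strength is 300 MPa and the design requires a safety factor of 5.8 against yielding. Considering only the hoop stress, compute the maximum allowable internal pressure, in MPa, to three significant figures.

σ_allow = 300/5.8 = 51.72 MPa.
σ_h = pD/(2t) → p_allow = 2σ_allow t/D = 2×51.72×21.7/718 = 3.127 MPa.

p_allow = 3.13 MPa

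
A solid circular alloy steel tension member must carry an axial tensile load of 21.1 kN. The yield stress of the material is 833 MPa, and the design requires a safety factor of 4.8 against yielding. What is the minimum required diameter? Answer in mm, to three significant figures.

Allowable stress σ_allow = 833/4.8 = 173.5 MPa.
Required area A = F/σ_allow = 21100/173.5 = 121.6 mm².
A = πd²/4 → d = √(4A/π) = 12.44 mm.

d = 12.4 mm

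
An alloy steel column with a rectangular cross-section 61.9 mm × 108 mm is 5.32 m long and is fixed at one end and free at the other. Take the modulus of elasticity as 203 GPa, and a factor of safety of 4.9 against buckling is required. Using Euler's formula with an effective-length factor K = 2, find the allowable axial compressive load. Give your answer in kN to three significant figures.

Buckling occurs about the weak axis: I_min = h·b³/12 = 108×61.9³/12 = 2.135×10^6 mm⁴ (b = 61.9 mm is the smaller dimension).
Effective length L_e = KL = 2×5.32 m = 10640 mm.
Euler critical load P_cr = π²EI/L_e² = π²×203000×2.135×10^6/10640² = 37780 N.
P_allow = P_cr/n = 37780/4.9 = 7710 N.

P_allow = 7.71 kN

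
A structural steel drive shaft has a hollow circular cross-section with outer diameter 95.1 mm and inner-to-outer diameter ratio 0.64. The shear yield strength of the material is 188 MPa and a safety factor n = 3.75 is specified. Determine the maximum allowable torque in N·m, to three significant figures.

T_allow = 7050 N·m

τ_allow = 188/3.75 = 50.13 MPa.
For a hollow shaft T_allow = τ_allow·πd_o³(1−k⁴)/16 with 1−k⁴ = 0.8322, so πd_o³(1−k⁴)/16 = 140500 mm³.
T_allow = 50.13×140500 = 7.046×10^6 N·mm = 7046 N·m.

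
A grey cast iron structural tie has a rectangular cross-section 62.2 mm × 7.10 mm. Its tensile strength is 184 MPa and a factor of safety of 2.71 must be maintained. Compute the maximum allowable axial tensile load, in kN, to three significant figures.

σ_allow = 184/2.71 = 67.90 MPa.
A = 62.2×7.10 = 441.6 mm².
F_allow = σ_allow × A = 67.90×441.6 = 29980 N.

F_allow = 30.0 kN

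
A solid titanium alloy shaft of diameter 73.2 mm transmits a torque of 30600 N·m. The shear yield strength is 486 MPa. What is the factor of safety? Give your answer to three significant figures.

n = 1.22

τ = 16T/(πd³) = 16×3.0600×10^7/(π×73.2³) = 397.3 MPa.
n = τ_limit/τ = 486/397.3 = 1.223.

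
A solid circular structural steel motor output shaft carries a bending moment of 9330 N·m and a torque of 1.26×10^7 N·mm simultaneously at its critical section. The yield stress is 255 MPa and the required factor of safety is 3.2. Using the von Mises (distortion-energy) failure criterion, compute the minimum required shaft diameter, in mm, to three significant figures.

σ_allow = σ_y/n = 255/3.2 = 79.69 MPa.
For a solid shaft σ_b = 32M/(πd³) and τ = 16T/(πd³), so the von Mises stress is σ' = (16/πd³)·√(4M²+3T²).
√(4M²+3T²) = √(4×(9.330×10^6)² + 3×(1.260×10^7)²) = 2.871×10^7 N·mm.
d³ = 16×2.871×10^7/(π×79.69) = 1.835×10^6 mm³.
d = 122.4 mm.

d = 122 mm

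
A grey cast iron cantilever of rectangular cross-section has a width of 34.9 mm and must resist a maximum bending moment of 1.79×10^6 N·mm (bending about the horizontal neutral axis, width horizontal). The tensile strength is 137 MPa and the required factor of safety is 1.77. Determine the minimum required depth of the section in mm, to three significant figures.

σ_allow = 137/1.77 = 77.40 MPa.
For a rectangular section σ = 6M/(bh²), so h² = 6M/(b σ_allow) = 6×1790000/(34.9×77.40) = 3976 mm².
h = 63.05 mm.

h = 63.1 mm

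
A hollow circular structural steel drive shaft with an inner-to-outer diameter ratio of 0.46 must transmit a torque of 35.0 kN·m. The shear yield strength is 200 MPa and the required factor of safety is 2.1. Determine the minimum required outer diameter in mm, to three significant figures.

d_o = 125 mm

τ_allow = 200/2.1 = 95.24 MPa.
For a hollow shaft τ = 16T/[πd_o³(1−k⁴)] with k = 0.46, so 1−k⁴ = 0.9552.
d_o³ = 16T/[π τ_allow (1−k⁴)] = 16×3.5000×10^7/(π×95.24×0.9552) = 1.959×10^6 mm³.
d_o = 125.1 mm.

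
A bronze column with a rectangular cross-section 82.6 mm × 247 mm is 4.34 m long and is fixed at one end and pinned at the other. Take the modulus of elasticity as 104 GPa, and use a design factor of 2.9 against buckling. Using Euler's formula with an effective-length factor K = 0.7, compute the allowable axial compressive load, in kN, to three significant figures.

P_allow = 445 kN

Buckling occurs about the weak axis: I_min = h·b³/12 = 247×82.6³/12 = 1.160×10^7 mm⁴ (b = 82.6 mm is the smaller dimension).
Effective length L_e = KL = 0.7×4.34 m = 3038 mm.
Euler critical load P_cr = π²EI/L_e² = π²×104000×1.160×10^7/3038² = 1.290×10^6 N.
P_allow = P_cr/n = 1.290×10^6/2.9 = 444900 N.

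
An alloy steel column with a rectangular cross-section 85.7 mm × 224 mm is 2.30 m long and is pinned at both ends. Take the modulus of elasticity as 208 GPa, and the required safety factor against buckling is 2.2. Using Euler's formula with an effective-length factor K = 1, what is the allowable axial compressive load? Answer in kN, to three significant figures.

P_allow = 2070 kN

Buckling occurs about the weak axis: I_min = h·b³/12 = 224×85.7³/12 = 1.175×10^7 mm⁴ (b = 85.7 mm is the smaller dimension).
Effective length L_e = KL = 1×2.30 m = 2300 mm.
Euler critical load P_cr = π²EI/L_e² = π²×208000×1.175×10^7/2300² = 4.559×10^6 N.
P_allow = P_cr/n = 4.559×10^6/2.2 = 2.072×10^6 N.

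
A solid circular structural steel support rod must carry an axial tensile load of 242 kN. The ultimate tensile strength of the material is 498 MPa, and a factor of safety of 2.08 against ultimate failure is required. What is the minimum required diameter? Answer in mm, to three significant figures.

d = 35.9 mm

Allowable stress σ_allow = 498/2.08 = 239.4 MPa.
Required area A = F/σ_allow = 242000/239.4 = 1011 mm².
A = πd²/4 → d = √(4A/π) = 35.87 mm.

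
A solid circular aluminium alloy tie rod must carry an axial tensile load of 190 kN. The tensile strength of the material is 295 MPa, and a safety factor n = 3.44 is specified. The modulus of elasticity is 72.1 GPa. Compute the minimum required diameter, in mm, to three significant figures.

Allowable stress σ_allow = 295/3.44 = 85.76 MPa.
Required area A = F/σ_allow = 190000/85.76 = 2216 mm².
A = πd²/4 → d = √(4A/π) = 53.11 mm.

d = 53.1 mm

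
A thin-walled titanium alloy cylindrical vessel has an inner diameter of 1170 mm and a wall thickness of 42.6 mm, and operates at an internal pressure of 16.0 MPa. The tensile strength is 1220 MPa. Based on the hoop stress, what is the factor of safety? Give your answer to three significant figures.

σ_h = pD/(2t) = 16.0×1170/(2×42.6) = 219.7 MPa.
n = 1220/219.7 = 5.553.

n = 5.55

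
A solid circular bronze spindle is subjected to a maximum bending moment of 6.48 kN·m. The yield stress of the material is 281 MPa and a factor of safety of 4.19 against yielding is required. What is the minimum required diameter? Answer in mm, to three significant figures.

d = 99.5 mm

σ_allow = 281/4.19 = 67.06 MPa.
For a solid circular section σ = 32M/(πd³), so d³ = 32M/(π σ_allow) = 32×6480000/(π×67.06) = 984200 mm³.
d = 99.47 mm.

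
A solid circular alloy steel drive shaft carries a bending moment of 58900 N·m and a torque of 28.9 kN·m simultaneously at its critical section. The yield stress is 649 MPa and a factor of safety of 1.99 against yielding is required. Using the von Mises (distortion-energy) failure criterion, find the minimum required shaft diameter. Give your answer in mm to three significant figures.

σ_allow = σ_y/n = 649/1.99 = 326.1 MPa.
For a solid shaft σ_b = 32M/(πd³) and τ = 16T/(πd³), so the von Mises stress is σ' = (16/πd³)·√(4M²+3T²).
√(4M²+3T²) = √(4×(5.890×10^7)² + 3×(2.890×10^7)²) = 1.280×10^8 N·mm.
d³ = 16×1.280×10^8/(π×326.1) = 1.999×10^6 mm³.
d = 126.0 mm.

d = 126 mm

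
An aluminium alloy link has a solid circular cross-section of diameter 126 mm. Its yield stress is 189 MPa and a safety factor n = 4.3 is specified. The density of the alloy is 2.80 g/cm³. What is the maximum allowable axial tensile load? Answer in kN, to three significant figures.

σ_allow = 189/4.3 = 43.95 MPa.
A = πd²/4 = π×126²/4 = 12470 mm².
F_allow = σ_allow × A = 43.95×12470 = 548100 N.

F_allow = 548 kN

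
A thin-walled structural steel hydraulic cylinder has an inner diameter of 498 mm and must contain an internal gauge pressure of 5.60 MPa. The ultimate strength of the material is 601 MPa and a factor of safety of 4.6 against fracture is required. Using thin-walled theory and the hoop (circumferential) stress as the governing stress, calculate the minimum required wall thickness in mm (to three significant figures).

σ_allow = 601/4.6 = 130.7 MPa.
Hoop stress σ_h = pD/(2t), so t = pD/(2σ_allow) = 5.60×498/(2×130.7) = 10.67 mm.

t = 10.7 mm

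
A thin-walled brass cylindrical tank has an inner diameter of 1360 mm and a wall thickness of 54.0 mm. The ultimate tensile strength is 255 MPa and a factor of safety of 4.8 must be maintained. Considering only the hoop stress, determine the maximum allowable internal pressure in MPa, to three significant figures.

p_allow = 4.22 MPa

σ_allow = 255/4.8 = 53.12 MPa.
σ_h = pD/(2t) → p_allow = 2σ_allow t/D = 2×53.12×54.0/1360 = 4.219 MPa.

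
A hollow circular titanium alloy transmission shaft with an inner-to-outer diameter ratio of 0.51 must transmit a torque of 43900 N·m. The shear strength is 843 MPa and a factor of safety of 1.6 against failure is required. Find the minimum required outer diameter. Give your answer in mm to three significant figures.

d_o = 76.9 mm

τ_allow = 843/1.6 = 526.9 MPa.
For a hollow shaft τ = 16T/[πd_o³(1−k⁴)] with k = 0.51, so 1−k⁴ = 0.9323.
d_o³ = 16T/[π τ_allow (1−k⁴)] = 16×4.3900×10^7/(π×526.9×0.9323) = 455100 mm³.
d_o = 76.92 mm.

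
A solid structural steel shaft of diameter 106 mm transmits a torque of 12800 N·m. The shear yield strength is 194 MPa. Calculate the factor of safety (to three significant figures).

n = 3.54

τ = 16T/(πd³) = 16×1.2800×10^7/(π×106³) = 54.73 MPa.
n = τ_limit/τ = 194/54.73 = 3.544.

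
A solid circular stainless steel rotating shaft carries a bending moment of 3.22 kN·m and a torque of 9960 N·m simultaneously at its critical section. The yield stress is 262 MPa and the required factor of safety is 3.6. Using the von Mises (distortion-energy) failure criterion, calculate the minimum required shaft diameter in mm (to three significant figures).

σ_allow = σ_y/n = 262/3.6 = 72.78 MPa.
For a solid shaft σ_b = 32M/(πd³) and τ = 16T/(πd³), so the von Mises stress is σ' = (16/πd³)·√(4M²+3T²).
√(4M²+3T²) = √(4×(3.220×10^6)² + 3×(9.960×10^6)²) = 1.841×10^7 N·mm.
d³ = 16×1.841×10^7/(π×72.78) = 1.289×10^6 mm³.
d = 108.8 mm.

d = 109 mm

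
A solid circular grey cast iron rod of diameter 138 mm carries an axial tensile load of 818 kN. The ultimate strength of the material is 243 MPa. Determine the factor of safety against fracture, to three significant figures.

A = πd²/4 = 14960 mm².
σ = F/A = 818000/14960 = 54.69 MPa.
n = 243/54.69 = 4.443.

n = 4.44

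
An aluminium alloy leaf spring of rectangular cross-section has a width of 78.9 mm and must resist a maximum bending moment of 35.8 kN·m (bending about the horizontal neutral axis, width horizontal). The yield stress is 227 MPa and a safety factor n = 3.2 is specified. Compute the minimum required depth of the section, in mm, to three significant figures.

σ_allow = 227/3.2 = 70.94 MPa.
For a rectangular section σ = 6M/(bh²), so h² = 6M/(b σ_allow) = 6×3.5800×10^7/(78.9×70.94) = 38380 mm².
h = 195.9 mm.

h = 196 mm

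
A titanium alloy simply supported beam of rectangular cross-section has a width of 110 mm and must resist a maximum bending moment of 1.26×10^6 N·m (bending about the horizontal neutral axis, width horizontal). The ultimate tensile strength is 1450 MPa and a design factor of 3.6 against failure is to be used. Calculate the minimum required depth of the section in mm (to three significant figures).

σ_allow = 1450/3.6 = 402.8 MPa.
For a rectangular section σ = 6M/(bh²), so h² = 6M/(b σ_allow) = 6×1.2600×10^9/(110×402.8) = 170600 mm².
h = 413.1 mm.

h = 413 mm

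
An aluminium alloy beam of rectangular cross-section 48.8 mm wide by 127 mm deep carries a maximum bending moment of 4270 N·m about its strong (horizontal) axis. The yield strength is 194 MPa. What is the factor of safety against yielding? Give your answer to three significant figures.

Section modulus S = bh²/6 = 48.8×127²/6 = 131200 mm³.
σ = M/S = 4270000/131200 = 32.55 MPa.
n = 194/32.55 = 5.960.

n = 5.96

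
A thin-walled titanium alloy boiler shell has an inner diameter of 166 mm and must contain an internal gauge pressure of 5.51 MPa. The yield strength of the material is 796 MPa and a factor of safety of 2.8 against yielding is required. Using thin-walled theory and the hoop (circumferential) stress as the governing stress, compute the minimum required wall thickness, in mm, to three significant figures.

σ_allow = 796/2.8 = 284.3 MPa.
Hoop stress σ_h = pD/(2t), so t = pD/(2σ_allow) = 5.51×166/(2×284.3) = 1.609 mm.

t = 1.61 mm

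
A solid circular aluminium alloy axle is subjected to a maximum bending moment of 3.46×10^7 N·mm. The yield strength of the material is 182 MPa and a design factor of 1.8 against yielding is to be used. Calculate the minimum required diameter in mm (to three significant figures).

σ_allow = 182/1.8 = 101.1 MPa.
For a solid circular section σ = 32M/(πd³), so d³ = 32M/(π σ_allow) = 32×3.4600×10^7/(π×101.1) = 3.486×10^6 mm³.
d = 151.6 mm.

d = 152 mm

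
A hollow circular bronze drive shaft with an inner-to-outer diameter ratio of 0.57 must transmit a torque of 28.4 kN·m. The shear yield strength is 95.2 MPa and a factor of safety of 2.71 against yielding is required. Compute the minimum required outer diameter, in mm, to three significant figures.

τ_allow = 95.2/2.71 = 35.13 MPa.
For a hollow shaft τ = 16T/[πd_o³(1−k⁴)] with k = 0.57, so 1−k⁴ = 0.8944.
d_o³ = 16T/[π τ_allow (1−k⁴)] = 16×2.8400×10^7/(π×35.13×0.8944) = 4.603×10^6 mm³.
d_o = 166.4 mm.

d_o = 166 mm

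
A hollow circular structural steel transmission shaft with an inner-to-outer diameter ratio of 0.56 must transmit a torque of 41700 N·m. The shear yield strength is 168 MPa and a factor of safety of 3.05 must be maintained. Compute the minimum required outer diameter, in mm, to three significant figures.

τ_allow = 168/3.05 = 55.08 MPa.
For a hollow shaft τ = 16T/[πd_o³(1−k⁴)] with k = 0.56, so 1−k⁴ = 0.9017.
d_o³ = 16T/[π τ_allow (1−k⁴)] = 16×4.1700×10^7/(π×55.08×0.9017) = 4.276×10^6 mm³.
d_o = 162.3 mm.

d_o = 162 mm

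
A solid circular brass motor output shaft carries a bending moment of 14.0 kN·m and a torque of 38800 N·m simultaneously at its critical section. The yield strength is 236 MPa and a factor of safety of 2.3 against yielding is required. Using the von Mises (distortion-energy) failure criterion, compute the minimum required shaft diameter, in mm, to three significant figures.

σ_allow = σ_y/n = 236/2.3 = 102.6 MPa.
For a solid shaft σ_b = 32M/(πd³) and τ = 16T/(πd³), so the von Mises stress is σ' = (16/πd³)·√(4M²+3T²).
√(4M²+3T²) = √(4×(1.400×10^7)² + 3×(3.880×10^7)²) = 7.280×10^7 N·mm.
d³ = 16×7.280×10^7/(π×102.6) = 3.614×10^6 mm³.
d = 153.5 mm.

d = 153 mm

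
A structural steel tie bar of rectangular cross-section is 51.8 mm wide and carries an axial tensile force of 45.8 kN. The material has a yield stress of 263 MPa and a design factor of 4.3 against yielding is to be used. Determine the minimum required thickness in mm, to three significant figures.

σ_allow = 263/4.3 = 61.16 MPa.
Required area A = F/σ_allow = 45800/61.16 = 748.8 mm².
t = A/w = 748.8/51.8 = 14.46 mm.

t = 14.5 mm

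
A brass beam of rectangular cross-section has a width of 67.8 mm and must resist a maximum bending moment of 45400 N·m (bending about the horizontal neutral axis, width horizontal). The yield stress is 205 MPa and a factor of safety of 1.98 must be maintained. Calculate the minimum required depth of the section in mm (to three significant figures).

σ_allow = 205/1.98 = 103.5 MPa.
For a rectangular section σ = 6M/(bh²), so h² = 6M/(b σ_allow) = 6×4.5400×10^7/(67.8×103.5) = 38810 mm².
h = 197.0 mm.

h = 197 mm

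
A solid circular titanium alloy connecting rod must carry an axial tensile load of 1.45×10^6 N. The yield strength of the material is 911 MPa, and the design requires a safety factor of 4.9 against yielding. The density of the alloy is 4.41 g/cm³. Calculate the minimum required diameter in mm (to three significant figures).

d = 99.7 mm

Allowable stress σ_allow = 911/4.9 = 185.9 MPa.
Required area A = F/σ_allow = 1450000/185.9 = 7799 mm².
A = πd²/4 → d = √(4A/π) = 99.65 mm.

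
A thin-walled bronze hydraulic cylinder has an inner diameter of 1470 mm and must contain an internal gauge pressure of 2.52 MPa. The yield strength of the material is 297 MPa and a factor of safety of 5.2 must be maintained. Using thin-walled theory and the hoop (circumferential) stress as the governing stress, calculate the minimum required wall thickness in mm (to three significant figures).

t = 32.4 mm

σ_allow = 297/5.2 = 57.12 MPa.
Hoop stress σ_h = pD/(2t), so t = pD/(2σ_allow) = 2.52×1470/(2×57.12) = 32.43 mm.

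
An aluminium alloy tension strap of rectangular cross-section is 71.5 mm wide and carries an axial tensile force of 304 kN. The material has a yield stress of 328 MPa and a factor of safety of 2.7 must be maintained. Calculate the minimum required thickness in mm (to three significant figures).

t = 35.0 mm

σ_allow = 328/2.7 = 121.5 MPa.
Required area A = F/σ_allow = 304000/121.5 = 2502 mm².
t = A/w = 2502/71.5 = 35.00 mm.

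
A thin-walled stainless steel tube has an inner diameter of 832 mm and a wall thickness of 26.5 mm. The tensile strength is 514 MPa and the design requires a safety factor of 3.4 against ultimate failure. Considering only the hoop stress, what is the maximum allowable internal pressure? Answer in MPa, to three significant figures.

p_allow = 9.63 MPa

σ_allow = 514/3.4 = 151.2 MPa.
σ_h = pD/(2t) → p_allow = 2σ_allow t/D = 2×151.2×26.5/832 = 9.630 MPa.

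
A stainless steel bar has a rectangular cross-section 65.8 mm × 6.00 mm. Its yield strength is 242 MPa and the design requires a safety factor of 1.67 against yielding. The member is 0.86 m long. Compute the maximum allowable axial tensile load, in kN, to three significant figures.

F_allow = 57.2 kN

σ_allow = 242/1.67 = 144.9 MPa.
A = 65.8×6.00 = 394.8 mm².
F_allow = σ_allow × A = 144.9×394.8 = 57210 N.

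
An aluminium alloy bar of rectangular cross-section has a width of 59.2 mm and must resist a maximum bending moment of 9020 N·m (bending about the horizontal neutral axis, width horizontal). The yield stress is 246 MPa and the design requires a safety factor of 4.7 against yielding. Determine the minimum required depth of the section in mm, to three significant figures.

σ_allow = 246/4.7 = 52.34 MPa.
For a rectangular section σ = 6M/(bh²), so h² = 6M/(b σ_allow) = 6×9020000/(59.2×52.34) = 17470 mm².
h = 132.2 mm.

h = 132 mm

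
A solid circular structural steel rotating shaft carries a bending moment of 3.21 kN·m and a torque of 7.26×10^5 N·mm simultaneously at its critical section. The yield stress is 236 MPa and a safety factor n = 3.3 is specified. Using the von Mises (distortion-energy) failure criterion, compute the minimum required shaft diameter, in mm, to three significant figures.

d = 77.5 mm

σ_allow = σ_y/n = 236/3.3 = 71.52 MPa.
For a solid shaft σ_b = 32M/(πd³) and τ = 16T/(πd³), so the von Mises stress is σ' = (16/πd³)·√(4M²+3T²).
√(4M²+3T²) = √(4×(3.210×10^6)² + 3×(726000)²) = 6.542×10^6 N·mm.
d³ = 16×6.542×10^6/(π×71.52) = 465900 mm³.
d = 77.52 mm.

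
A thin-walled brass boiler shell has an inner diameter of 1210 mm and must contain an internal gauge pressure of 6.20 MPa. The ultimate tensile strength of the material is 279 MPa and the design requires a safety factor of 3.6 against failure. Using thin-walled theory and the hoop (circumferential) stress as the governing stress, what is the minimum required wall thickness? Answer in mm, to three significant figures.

t = 48.4 mm

σ_allow = 279/3.6 = 77.50 MPa.
Hoop stress σ_h = pD/(2t), so t = pD/(2σ_allow) = 6.20×1210/(2×77.50) = 48.40 mm.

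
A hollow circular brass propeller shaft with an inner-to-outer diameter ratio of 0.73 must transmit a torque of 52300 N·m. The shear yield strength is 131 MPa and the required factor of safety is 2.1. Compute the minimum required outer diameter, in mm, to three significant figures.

τ_allow = 131/2.1 = 62.38 MPa.
For a hollow shaft τ = 16T/[πd_o³(1−k⁴)] with k = 0.73, so 1−k⁴ = 0.7160.
d_o³ = 16T/[π τ_allow (1−k⁴)] = 16×5.2300×10^7/(π×62.38×0.7160) = 5.963×10^6 mm³.
d_o = 181.3 mm.

d_o = 181 mm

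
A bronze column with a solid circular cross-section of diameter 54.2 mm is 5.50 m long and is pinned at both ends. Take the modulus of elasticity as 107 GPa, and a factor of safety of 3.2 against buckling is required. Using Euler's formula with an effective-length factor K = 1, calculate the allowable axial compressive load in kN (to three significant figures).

I = πd⁴/64 = π×54.2⁴/64 = 423600 mm⁴.
Effective length L_e = KL = 1×5.50 m = 5500 mm.
Euler critical load P_cr = π²EI/L_e² = π²×107000×423600/5500² = 14790 N.
P_allow = P_cr/n = 14790/3.2 = 4621 N.

P_allow = 4.62 kN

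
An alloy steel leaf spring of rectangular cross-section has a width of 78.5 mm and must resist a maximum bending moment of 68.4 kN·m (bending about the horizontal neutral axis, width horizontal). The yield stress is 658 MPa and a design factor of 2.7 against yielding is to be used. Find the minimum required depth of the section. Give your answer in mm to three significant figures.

h = 146 mm

σ_allow = 658/2.7 = 243.7 MPa.
For a rectangular section σ = 6M/(bh²), so h² = 6M/(b σ_allow) = 6×6.8400×10^7/(78.5×243.7) = 21450 mm².
h = 146.5 mm.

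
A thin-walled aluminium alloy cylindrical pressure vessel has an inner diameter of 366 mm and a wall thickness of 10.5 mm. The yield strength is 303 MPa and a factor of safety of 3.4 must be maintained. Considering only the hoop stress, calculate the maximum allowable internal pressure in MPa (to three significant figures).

σ_allow = 303/3.4 = 89.12 MPa.
σ_h = pD/(2t) → p_allow = 2σ_allow t/D = 2×89.12×10.5/366 = 5.113 MPa.

p_allow = 5.11 MPa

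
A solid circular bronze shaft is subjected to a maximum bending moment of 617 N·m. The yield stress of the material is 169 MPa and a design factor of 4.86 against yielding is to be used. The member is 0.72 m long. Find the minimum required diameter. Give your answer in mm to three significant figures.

d = 56.5 mm

σ_allow = 169/4.86 = 34.77 MPa.
For a solid circular section σ = 32M/(πd³), so d³ = 32M/(π σ_allow) = 32×617000/(π×34.77) = 180700 mm³.
d = 56.54 mm.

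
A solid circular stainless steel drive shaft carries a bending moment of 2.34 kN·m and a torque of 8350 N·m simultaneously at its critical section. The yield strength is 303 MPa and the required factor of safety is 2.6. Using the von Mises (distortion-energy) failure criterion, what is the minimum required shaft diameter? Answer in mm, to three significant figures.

d = 87.3 mm

σ_allow = σ_y/n = 303/2.6 = 116.5 MPa.
For a solid shaft σ_b = 32M/(πd³) and τ = 16T/(πd³), so the von Mises stress is σ' = (16/πd³)·√(4M²+3T²).
√(4M²+3T²) = √(4×(2.340×10^6)² + 3×(8.350×10^6)²) = 1.520×10^7 N·mm.
d³ = 16×1.520×10^7/(π×116.5) = 664300 mm³.
d = 87.26 mm.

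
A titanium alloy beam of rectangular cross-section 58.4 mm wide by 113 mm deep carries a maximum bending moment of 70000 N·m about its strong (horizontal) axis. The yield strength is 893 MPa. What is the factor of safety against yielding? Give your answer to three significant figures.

Section modulus S = bh²/6 = 58.4×113²/6 = 124300 mm³.
σ = M/S = 7.0000×10^7/124300 = 563.2 MPa.
n = 893/563.2 = 1.586.

n = 1.59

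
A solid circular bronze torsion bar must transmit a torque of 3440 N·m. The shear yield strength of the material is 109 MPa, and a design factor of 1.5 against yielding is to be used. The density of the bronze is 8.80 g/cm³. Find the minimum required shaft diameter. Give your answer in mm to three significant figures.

d = 62.2 mm

Allowable shear stress τ_allow = 109/1.5 = 72.67 MPa.
For a solid shaft τ = 16T/(πd³), so d³ = 16T/(π τ_allow) = 16×3440000/(π×72.67) = 241100 mm³.
d = (241100)^(1/3) = 62.24 mm.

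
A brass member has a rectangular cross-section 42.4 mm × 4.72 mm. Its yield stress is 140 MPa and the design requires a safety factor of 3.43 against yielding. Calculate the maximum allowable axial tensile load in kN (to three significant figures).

F_allow = 8.17 kN

σ_allow = 140/3.43 = 40.82 MPa.
A = 42.4×4.72 = 200.1 mm².
F_allow = σ_allow × A = 40.82×200.1 = 8168 N.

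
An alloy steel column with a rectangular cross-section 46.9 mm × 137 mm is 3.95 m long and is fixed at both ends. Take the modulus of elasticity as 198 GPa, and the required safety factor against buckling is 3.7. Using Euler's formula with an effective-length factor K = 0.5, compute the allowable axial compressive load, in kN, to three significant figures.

P_allow = 159 kN

Buckling occurs about the weak axis: I_min = h·b³/12 = 137×46.9³/12 = 1.178×10^6 mm⁴ (b = 46.9 mm is the smaller dimension).
Effective length L_e = KL = 0.5×3.95 m = 1975 mm.
Euler critical load P_cr = π²EI/L_e² = π²×198000×1.178×10^6/1975² = 590000 N.
P_allow = P_cr/n = 590000/3.7 = 159500 N.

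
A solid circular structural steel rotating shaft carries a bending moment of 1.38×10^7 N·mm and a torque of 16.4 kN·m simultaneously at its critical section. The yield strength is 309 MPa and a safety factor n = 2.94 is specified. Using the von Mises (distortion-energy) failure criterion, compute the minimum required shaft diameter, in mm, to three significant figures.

d = 124 mm

σ_allow = σ_y/n = 309/2.94 = 105.1 MPa.
For a solid shaft σ_b = 32M/(πd³) and τ = 16T/(πd³), so the von Mises stress is σ' = (16/πd³)·√(4M²+3T²).
√(4M²+3T²) = √(4×(1.380×10^7)² + 3×(1.640×10^7)²) = 3.961×10^7 N·mm.
d³ = 16×3.961×10^7/(π×105.1) = 1.919×10^6 mm³.
d = 124.3 mm.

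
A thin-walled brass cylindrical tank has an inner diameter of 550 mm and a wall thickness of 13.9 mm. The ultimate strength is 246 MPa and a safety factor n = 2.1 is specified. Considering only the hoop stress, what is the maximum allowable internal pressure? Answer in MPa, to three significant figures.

p_allow = 5.92 MPa

σ_allow = 246/2.1 = 117.1 MPa.
σ_h = pD/(2t) → p_allow = 2σ_allow t/D = 2×117.1×13.9/550 = 5.921 MPa.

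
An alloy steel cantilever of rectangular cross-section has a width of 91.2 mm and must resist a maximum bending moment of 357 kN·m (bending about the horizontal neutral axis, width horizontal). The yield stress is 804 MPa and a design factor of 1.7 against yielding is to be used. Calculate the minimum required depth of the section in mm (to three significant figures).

σ_allow = 804/1.7 = 472.9 MPa.
For a rectangular section σ = 6M/(bh²), so h² = 6M/(b σ_allow) = 6×3.5700×10^8/(91.2×472.9) = 49660 mm².
h = 222.8 mm.

h = 223 mm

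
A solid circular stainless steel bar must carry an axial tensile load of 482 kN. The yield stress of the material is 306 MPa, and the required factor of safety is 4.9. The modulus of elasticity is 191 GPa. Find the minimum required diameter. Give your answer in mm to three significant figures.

Allowable stress σ_allow = 306/4.9 = 62.45 MPa.
Required area A = F/σ_allow = 482000/62.45 = 7718 mm².
A = πd²/4 → d = √(4A/π) = 99.13 mm.

d = 99.1 mm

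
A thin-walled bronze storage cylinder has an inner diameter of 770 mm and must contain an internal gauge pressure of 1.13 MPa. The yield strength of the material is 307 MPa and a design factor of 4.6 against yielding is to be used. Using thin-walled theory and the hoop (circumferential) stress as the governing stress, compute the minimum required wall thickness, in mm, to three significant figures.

σ_allow = 307/4.6 = 66.74 MPa.
Hoop stress σ_h = pD/(2t), so t = pD/(2σ_allow) = 1.13×770/(2×66.74) = 6.519 mm.

t = 6.52 mm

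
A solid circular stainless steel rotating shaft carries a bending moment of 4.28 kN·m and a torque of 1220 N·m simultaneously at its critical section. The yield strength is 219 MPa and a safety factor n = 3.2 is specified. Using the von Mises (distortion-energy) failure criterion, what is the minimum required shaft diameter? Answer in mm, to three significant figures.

σ_allow = σ_y/n = 219/3.2 = 68.44 MPa.
For a solid shaft σ_b = 32M/(πd³) and τ = 16T/(πd³), so the von Mises stress is σ' = (16/πd³)·√(4M²+3T²).
√(4M²+3T²) = √(4×(4.280×10^6)² + 3×(1.220×10^6)²) = 8.817×10^6 N·mm.
d³ = 16×8.817×10^6/(π×68.44) = 656100 mm³.
d = 86.90 mm.

d = 86.9 mm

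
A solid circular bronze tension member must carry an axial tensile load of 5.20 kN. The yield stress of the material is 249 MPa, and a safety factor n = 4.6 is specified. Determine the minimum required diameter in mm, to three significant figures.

d = 11.1 mm

Allowable stress σ_allow = 249/4.6 = 54.13 MPa.
Required area A = F/σ_allow = 5200.0/54.13 = 96.06 mm².
A = πd²/4 → d = √(4A/π) = 11.06 mm.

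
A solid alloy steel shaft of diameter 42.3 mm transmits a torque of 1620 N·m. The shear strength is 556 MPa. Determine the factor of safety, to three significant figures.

n = 5.10

τ = 16T/(πd³) = 16×1620000/(π×42.3³) = 109.0 MPa.
n = τ_limit/τ = 556/109.0 = 5.100.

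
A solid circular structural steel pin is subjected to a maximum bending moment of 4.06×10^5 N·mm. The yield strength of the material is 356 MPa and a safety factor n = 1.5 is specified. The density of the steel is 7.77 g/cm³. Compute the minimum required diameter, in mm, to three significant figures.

σ_allow = 356/1.5 = 237.3 MPa.
For a solid circular section σ = 32M/(πd³), so d³ = 32M/(π σ_allow) = 32×406000/(π×237.3) = 17420 mm³.
d = 25.93 mm.

d = 25.9 mm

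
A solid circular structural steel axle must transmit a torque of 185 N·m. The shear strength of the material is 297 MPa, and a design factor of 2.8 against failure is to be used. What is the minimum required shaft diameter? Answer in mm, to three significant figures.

Allowable shear stress τ_allow = 297/2.8 = 106.1 MPa.
For a solid shaft τ = 16T/(πd³), so d³ = 16T/(π τ_allow) = 16×185000/(π×106.1) = 8883 mm³.
d = (8883)^(1/3) = 20.71 mm.

d = 20.7 mm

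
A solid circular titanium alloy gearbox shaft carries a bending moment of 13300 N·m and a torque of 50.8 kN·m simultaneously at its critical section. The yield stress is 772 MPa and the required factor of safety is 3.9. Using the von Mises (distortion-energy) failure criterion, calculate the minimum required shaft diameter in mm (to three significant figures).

σ_allow = σ_y/n = 772/3.9 = 197.9 MPa.
For a solid shaft σ_b = 32M/(πd³) and τ = 16T/(πd³), so the von Mises stress is σ' = (16/πd³)·√(4M²+3T²).
√(4M²+3T²) = √(4×(1.330×10^7)² + 3×(5.080×10^7)²) = 9.192×10^7 N·mm.
d³ = 16×9.192×10^7/(π×197.9) = 2.365×10^6 mm³.
d = 133.2 mm.

d = 133 mm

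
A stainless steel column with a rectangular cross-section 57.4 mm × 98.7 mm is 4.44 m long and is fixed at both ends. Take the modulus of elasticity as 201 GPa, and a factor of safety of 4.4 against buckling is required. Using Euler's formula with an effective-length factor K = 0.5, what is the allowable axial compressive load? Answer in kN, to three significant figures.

P_allow = 142 kN

Buckling occurs about the weak axis: I_min = h·b³/12 = 98.7×57.4³/12 = 1.556×10^6 mm⁴ (b = 57.4 mm is the smaller dimension).
Effective length L_e = KL = 0.5×4.44 m = 2220 mm.
Euler critical load P_cr = π²EI/L_e² = π²×201000×1.556×10^6/2220² = 626100 N.
P_allow = P_cr/n = 626100/4.4 = 142300 N.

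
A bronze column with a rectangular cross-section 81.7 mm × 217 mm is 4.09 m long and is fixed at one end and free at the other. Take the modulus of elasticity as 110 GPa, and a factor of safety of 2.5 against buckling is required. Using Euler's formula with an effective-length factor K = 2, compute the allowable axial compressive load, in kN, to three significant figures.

P_allow = 64.0 kN

Buckling occurs about the weak axis: I_min = h·b³/12 = 217×81.7³/12 = 9.862×10^6 mm⁴ (b = 81.7 mm is the smaller dimension).
Effective length L_e = KL = 2×4.09 m = 8180 mm.
Euler critical load P_cr = π²EI/L_e² = π²×110000×9.862×10^6/8180² = 160000 N.
P_allow = P_cr/n = 160000/2.5 = 64000 N.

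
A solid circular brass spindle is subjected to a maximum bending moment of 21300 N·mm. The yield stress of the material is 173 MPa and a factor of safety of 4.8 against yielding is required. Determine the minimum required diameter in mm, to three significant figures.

d = 18.2 mm

σ_allow = 173/4.8 = 36.04 MPa.
For a solid circular section σ = 32M/(πd³), so d³ = 32M/(π σ_allow) = 32×21300/(π×36.04) = 6020 mm³.
d = 18.19 mm.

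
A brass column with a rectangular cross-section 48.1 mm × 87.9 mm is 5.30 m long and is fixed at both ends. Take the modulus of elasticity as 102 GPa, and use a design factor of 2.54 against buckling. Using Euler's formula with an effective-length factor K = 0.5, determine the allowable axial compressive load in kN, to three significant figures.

Buckling occurs about the weak axis: I_min = h·b³/12 = 87.9×48.1³/12 = 815200 mm⁴ (b = 48.1 mm is the smaller dimension).
Effective length L_e = KL = 0.5×5.30 m = 2650 mm.
Euler critical load P_cr = π²EI/L_e² = π²×102000×815200/2650² = 116900 N.
P_allow = P_cr/n = 116900/2.54 = 46010 N.

P_allow = 46.0 kN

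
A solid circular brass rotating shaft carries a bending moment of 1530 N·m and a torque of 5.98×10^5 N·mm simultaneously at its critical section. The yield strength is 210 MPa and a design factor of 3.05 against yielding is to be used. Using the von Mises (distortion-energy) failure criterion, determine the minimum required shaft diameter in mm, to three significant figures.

d = 62.1 mm

σ_allow = σ_y/n = 210/3.05 = 68.85 MPa.
For a solid shaft σ_b = 32M/(πd³) and τ = 16T/(πd³), so the von Mises stress is σ' = (16/πd³)·√(4M²+3T²).
√(4M²+3T²) = √(4×(1.530×10^6)² + 3×(598000)²) = 3.231×10^6 N·mm.
d³ = 16×3.231×10^6/(π×68.85) = 239000 mm³.
d = 62.05 mm.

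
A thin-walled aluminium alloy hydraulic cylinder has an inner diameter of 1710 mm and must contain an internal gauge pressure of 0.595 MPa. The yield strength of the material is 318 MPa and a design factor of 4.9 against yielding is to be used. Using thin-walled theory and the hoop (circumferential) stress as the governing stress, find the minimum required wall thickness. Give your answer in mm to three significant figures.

t = 7.84 mm

σ_allow = 318/4.9 = 64.90 MPa.
Hoop stress σ_h = pD/(2t), so t = pD/(2σ_allow) = 0.595×1710/(2×64.90) = 7.839 mm.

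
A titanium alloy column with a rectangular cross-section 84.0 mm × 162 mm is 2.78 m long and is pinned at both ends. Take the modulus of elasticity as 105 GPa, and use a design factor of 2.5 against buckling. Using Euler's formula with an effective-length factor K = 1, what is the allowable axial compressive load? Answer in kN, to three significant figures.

Buckling occurs about the weak axis: I_min = h·b³/12 = 162×84.0³/12 = 8.002×10^6 mm⁴ (b = 84.0 mm is the smaller dimension).
Effective length L_e = KL = 1×2.78 m = 2780 mm.
Euler critical load P_cr = π²EI/L_e² = π²×105000×8.002×10^6/2780² = 1.073×10^6 N.
P_allow = P_cr/n = 1.073×10^6/2.5 = 429200 N.

P_allow = 429 kN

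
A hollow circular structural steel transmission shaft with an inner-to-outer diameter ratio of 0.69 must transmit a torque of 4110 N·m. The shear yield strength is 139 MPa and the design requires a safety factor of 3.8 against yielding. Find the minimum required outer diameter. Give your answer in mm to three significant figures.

τ_allow = 139/3.8 = 36.58 MPa.
For a hollow shaft τ = 16T/[πd_o³(1−k⁴)] with k = 0.69, so 1−k⁴ = 0.7733.
d_o³ = 16T/[π τ_allow (1−k⁴)] = 16×4110000/(π×36.58×0.7733) = 740000 mm³.
d_o = 90.45 mm.

d_o = 90.4 mm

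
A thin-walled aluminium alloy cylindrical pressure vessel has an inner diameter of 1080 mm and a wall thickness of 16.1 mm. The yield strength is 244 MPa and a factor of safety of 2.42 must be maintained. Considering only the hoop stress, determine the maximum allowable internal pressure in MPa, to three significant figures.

σ_allow = 244/2.42 = 100.8 MPa.
σ_h = pD/(2t) → p_allow = 2σ_allow t/D = 2×100.8×16.1/1080 = 3.006 MPa.

p_allow = 3.01 MPa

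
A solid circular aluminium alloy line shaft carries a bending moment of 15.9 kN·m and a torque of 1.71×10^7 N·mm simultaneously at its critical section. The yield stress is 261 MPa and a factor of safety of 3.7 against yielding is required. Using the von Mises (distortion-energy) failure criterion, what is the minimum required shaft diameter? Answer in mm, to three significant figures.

d = 146 mm

σ_allow = σ_y/n = 261/3.7 = 70.54 MPa.
For a solid shaft σ_b = 32M/(πd³) and τ = 16T/(πd³), so the von Mises stress is σ' = (16/πd³)·√(4M²+3T²).
√(4M²+3T²) = √(4×(1.590×10^7)² + 3×(1.710×10^7)²) = 4.346×10^7 N·mm.
d³ = 16×4.346×10^7/(π×70.54) = 3.138×10^6 mm³.
d = 146.4 mm.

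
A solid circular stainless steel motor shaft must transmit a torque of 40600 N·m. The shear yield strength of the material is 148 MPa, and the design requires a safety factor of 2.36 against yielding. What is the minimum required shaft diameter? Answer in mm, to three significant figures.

d = 149 mm

Allowable shear stress τ_allow = 148/2.36 = 62.71 MPa.
For a solid shaft τ = 16T/(πd³), so d³ = 16T/(π τ_allow) = 16×4.0600×10^7/(π×62.71) = 3.297×10^6 mm³.
d = (3.297×10^6)^(1/3) = 148.8 mm.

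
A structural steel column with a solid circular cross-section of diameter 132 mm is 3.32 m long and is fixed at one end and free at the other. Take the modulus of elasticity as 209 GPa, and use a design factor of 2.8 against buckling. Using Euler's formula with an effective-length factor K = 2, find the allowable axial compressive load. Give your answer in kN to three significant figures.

P_allow = 249 kN

I = πd⁴/64 = π×132⁴/64 = 1.490×10^7 mm⁴.
Effective length L_e = KL = 2×3.32 m = 6640 mm.
Euler critical load P_cr = π²EI/L_e² = π²×209000×1.490×10^7/6640² = 697200 N.
P_allow = P_cr/n = 697200/2.8 = 249000 N.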